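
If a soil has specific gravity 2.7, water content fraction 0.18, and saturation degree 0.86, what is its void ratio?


Using the relation e = Gs * w / S
e = 2.7 * 0.18 / 0.86
e = 0.5651


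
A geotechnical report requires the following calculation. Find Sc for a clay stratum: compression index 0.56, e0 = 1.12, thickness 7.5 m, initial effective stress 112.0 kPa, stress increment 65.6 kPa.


Using Sc = Cc * H / (1 + e0) * log10((sigma0 + delta_sigma) / sigma0)
Stress ratio = (112.0 + 65.6) / 112.0 = 1.58571
log10(1.58571) = 0.200225
Cc * H / (1 + e0) = 0.56 * 7.5 / (1 + 1.12) = 1.98113
Sc = 1.98113 * 0.200225
Sc = 0.3967 m


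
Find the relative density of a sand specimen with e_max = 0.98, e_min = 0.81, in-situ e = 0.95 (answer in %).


Using Dr = (e_max - e) / (e_max - e_min) * 100
e_max - e = 0.98 - 0.95 = 0.03
e_max - e_min = 0.98 - 0.81 = 0.17
Dr = 0.03 / 0.17 * 100
Dr = 17.65 %


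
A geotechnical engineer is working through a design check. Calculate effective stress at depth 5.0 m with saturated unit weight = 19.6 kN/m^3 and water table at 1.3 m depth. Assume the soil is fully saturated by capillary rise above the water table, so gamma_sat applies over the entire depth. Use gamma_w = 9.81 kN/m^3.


Result: 61.7 kPa

Derivation:
Total stress = gamma_sat * depth
sigma = 19.6 * 5.0 = 98.0 kPa
Pore water pressure u = gamma_w * (depth - d_wt)
u = 9.81 * (5.0 - 1.3) = 36.297 kPa
Effective stress = sigma - u
sigma' = 98.0 - 36.297 = 61.7 kPa


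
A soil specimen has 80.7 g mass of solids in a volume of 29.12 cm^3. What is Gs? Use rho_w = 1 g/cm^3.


Using Gs = m_s / (V_s * rho_w)
Since rho_w = 1 g/cm^3:
Gs = 80.7 / 29.12
Gs = 2.771


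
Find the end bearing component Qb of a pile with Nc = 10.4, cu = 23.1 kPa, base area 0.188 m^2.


Using Qb = Nc * cu * Ab
Qb = 10.4 * 23.1 * 0.188
Qb = 45.17 kN


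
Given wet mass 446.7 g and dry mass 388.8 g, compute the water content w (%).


Using w = (m_wet - m_dry) / m_dry * 100
m_wet - m_dry = 446.7 - 388.8 = 57.9 g
w = 57.9 / 388.8 * 100
w = 14.89 %


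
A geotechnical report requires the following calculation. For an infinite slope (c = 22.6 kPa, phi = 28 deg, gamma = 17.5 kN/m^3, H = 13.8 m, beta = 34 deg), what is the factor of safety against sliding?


Using Fs = c / (gamma*H*sin(beta)*cos(beta)) + tan(phi)/tan(beta)
Cohesion contribution = 22.6 / (17.5*13.8*sin(34)*cos(34))
Cohesion contribution = 0.201862
Friction contribution = tan(28)/tan(34) = 0.788292
Fs = 0.201862 + 0.788292
Fs = 0.99


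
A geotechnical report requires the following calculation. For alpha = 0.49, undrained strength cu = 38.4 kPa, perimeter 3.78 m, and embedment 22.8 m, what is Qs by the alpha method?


Result: 1621.64 kN

Derivation:
Using Qs = alpha * cu * perimeter * L
Qs = 0.49 * 38.4 * 3.78 * 22.8
Qs = 1621.64 kN


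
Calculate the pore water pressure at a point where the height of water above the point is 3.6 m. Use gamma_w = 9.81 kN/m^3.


Using u = gamma_w * h_w
u = 9.81 * 3.6
u = 35.32 kPa


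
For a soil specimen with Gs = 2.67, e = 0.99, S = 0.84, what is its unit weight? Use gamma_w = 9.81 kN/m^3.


Result: 17.262 kN/m^3

Derivation:
Using gamma = gamma_w * (Gs + S*e) / (1 + e)
Numerator: Gs + S*e = 2.67 + 0.84*0.99 = 3.5016
Denominator: 1 + e = 1 + 0.99 = 1.99
gamma = 9.81 * 3.5016 / 1.99
gamma = 17.262 kN/m^3


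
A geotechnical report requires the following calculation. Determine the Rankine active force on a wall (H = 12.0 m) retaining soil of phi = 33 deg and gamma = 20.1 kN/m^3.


Result: 426.64 kN/m

Derivation:
Compute active earth pressure coefficient:
Ka = tan^2(45 - phi/2) = tan^2(28.5) = 0.294801
Compute active force:
Pa = 0.5 * Ka * gamma * H^2
Pa = 0.5 * 0.294801 * 20.1 * 12.0^2
Pa = 426.64 kN/m


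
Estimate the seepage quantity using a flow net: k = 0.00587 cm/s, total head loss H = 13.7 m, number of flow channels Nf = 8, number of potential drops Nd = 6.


Convert k to m/s for unit consistency with H:
k = 0.00587 cm/s = 0.00587 / 100 m/s = 5.87e-05 m/s
Using q = k * H * Nf / Nd
Nf / Nd = 8 / 6 = 1.3333
q = 5.87e-05 * 13.7 * 1.3333
q = 0.001072 m^3/s per m


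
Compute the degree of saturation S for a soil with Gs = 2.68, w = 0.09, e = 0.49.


Using S = Gs * w / e
S = 2.68 * 0.09 / 0.49
S = 0.4922


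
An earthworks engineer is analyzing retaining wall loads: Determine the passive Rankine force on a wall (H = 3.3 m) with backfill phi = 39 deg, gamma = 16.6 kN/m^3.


Compute passive earth pressure coefficient:
Kp = tan^2(45 + phi/2) = tan^2(64.5) = 4.395495
Compute passive force:
Pp = 0.5 * Kp * gamma * H^2
Pp = 0.5 * 4.395495 * 16.6 * 3.3^2
Pp = 397.3 kN/m


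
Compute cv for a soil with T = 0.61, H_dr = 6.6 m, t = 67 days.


Result: 0.39659 m^2/day

Derivation:
Using cv = T * H_dr^2 / t
H_dr^2 = 6.6^2 = 43.56
cv = 0.61 * 43.56 / 67
cv = 0.39659 m^2/day


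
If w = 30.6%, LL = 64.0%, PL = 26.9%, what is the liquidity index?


Result: 0.1

Derivation:
First compute the plasticity index:
PI = LL - PL = 64.0 - 26.9 = 37.1
Then compute the liquidity index:
LI = (w - PL) / PI
LI = (30.6 - 26.9) / 37.1
LI = 0.1


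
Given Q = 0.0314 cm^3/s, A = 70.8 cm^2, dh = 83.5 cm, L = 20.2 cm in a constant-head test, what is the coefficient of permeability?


Compute hydraulic gradient:
i = dh / L = 83.5 / 20.2 = 4.13366
Then apply Darcy's law:
k = Q / (A * i)
k = 0.0314 / (70.8 * 4.13366)
k = 0.0314 / 292.663
k = 0.000107 cm/s


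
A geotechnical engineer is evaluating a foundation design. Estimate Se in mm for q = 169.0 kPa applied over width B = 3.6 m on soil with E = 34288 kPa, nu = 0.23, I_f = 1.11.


Using Se = q * B * (1 - nu^2) * I_f / E
1 - nu^2 = 1 - 0.23^2 = 0.9471
Se = 169.0 * 3.6 * 0.9471 * 1.11 / 34288
Se = 0.018654 m
Convert to mm: Se = 0.018654 * 1000 = 18.654 mm


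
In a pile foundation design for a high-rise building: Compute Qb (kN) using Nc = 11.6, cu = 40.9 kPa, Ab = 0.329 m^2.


Using Qb = Nc * cu * Ab
Qb = 11.6 * 40.9 * 0.329
Qb = 156.09 kN


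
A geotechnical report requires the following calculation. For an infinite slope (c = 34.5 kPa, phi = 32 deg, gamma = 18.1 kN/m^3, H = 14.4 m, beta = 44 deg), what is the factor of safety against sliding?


Result: 0.912

Derivation:
Using Fs = c / (gamma*H*sin(beta)*cos(beta)) + tan(phi)/tan(beta)
Cohesion contribution = 34.5 / (18.1*14.4*sin(44)*cos(44))
Cohesion contribution = 0.264894
Friction contribution = tan(32)/tan(44) = 0.647071
Fs = 0.264894 + 0.647071
Fs = 0.912


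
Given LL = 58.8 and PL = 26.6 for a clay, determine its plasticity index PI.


Using PI = LL - PL
PI = 58.8 - 26.6
PI = 32.2


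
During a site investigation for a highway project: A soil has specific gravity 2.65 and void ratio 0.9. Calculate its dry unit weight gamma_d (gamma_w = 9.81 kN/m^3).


Result: 13.682 kN/m^3

Derivation:
Using gamma_d = Gs * gamma_w / (1 + e)
gamma_d = 2.65 * 9.81 / (1 + 0.9)
gamma_d = 2.65 * 9.81 / 1.9
gamma_d = 13.682 kN/m^3


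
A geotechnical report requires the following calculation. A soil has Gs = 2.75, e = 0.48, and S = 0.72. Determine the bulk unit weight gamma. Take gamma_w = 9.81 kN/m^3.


Using gamma = gamma_w * (Gs + S*e) / (1 + e)
Numerator: Gs + S*e = 2.75 + 0.72*0.48 = 3.0956
Denominator: 1 + e = 1 + 0.48 = 1.48
gamma = 9.81 * 3.0956 / 1.48
gamma = 20.519 kN/m^3


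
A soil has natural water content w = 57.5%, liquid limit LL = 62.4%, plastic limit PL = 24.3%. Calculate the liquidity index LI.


Result: 0.871

Derivation:
First compute the plasticity index:
PI = LL - PL = 62.4 - 24.3 = 38.1
Then compute the liquidity index:
LI = (w - PL) / PI
LI = (57.5 - 24.3) / 38.1
LI = 0.871


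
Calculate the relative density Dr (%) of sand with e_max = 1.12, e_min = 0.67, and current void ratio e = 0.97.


Using Dr = (e_max - e) / (e_max - e_min) * 100
e_max - e = 1.12 - 0.97 = 0.15
e_max - e_min = 1.12 - 0.67 = 0.45
Dr = 0.15 / 0.45 * 100
Dr = 33.33 %


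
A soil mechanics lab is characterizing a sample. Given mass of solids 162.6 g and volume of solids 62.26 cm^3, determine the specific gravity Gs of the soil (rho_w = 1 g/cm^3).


Using Gs = m_s / (V_s * rho_w)
Since rho_w = 1 g/cm^3:
Gs = 162.6 / 62.26
Gs = 2.612


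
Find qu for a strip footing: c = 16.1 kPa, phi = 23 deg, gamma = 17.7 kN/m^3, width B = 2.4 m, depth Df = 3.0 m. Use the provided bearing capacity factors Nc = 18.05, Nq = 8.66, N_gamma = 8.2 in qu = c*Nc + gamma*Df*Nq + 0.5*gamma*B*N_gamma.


Result: 924.62 kPa

Derivation:
Compute qu = c*Nc + gamma*Df*Nq + 0.5*gamma*B*N_gamma
Term 1: 16.1 * 18.05 = 290.605
Term 2: 17.7 * 3.0 * 8.66 = 459.846
Term 3: 0.5 * 17.7 * 2.4 * 8.2 = 174.168
qu = 290.605 + 459.846 + 174.168
qu = 924.62 kPa


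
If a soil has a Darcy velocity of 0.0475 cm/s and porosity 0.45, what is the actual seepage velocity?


Using v_s = v_d / n
v_s = 0.0475 / 0.45
v_s = 0.10556 cm/s


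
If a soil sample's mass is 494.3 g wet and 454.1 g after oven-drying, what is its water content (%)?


Using w = (m_wet - m_dry) / m_dry * 100
m_wet - m_dry = 494.3 - 454.1 = 40.2 g
w = 40.2 / 454.1 * 100
w = 8.85 %


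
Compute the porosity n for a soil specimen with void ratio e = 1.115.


Using the relation n = e / (1 + e)
n = 1.115 / (1 + 1.115)
n = 1.115 / 2.115
n = 0.5272


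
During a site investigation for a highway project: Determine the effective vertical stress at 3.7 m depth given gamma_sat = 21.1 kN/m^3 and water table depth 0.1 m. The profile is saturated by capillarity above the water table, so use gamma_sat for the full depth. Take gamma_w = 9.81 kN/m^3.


Total stress = gamma_sat * depth
sigma = 21.1 * 3.7 = 78.07 kPa
Pore water pressure u = gamma_w * (depth - d_wt)
u = 9.81 * (3.7 - 0.1) = 35.316 kPa
Effective stress = sigma - u
sigma' = 78.07 - 35.316 = 42.75 kPa


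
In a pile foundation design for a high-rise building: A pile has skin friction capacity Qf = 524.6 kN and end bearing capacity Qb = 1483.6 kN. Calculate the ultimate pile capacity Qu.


Using Qu = Qf + Qb
Qu = 524.6 + 1483.6
Qu = 2008.2 kN


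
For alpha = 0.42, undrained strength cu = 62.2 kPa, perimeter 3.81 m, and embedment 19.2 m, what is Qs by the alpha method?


Using Qs = alpha * cu * perimeter * L
Qs = 0.42 * 62.2 * 3.81 * 19.2
Qs = 1911.02 kN


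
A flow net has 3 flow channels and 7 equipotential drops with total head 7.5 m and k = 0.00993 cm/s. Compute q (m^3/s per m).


Convert k to m/s for unit consistency with H:
k = 0.00993 cm/s = 0.00993 / 100 m/s = 9.93e-05 m/s
Using q = k * H * Nf / Nd
Nf / Nd = 3 / 7 = 0.4286
q = 9.93e-05 * 7.5 * 0.4286
q = 0.0003192 m^3/s per m


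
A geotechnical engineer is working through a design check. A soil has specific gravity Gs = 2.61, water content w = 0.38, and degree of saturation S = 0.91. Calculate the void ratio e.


Using the relation e = Gs * w / S
e = 2.61 * 0.38 / 0.91
e = 1.0899


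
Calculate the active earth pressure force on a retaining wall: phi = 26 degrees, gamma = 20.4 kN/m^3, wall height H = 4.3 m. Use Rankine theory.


Compute active earth pressure coefficient:
Ka = tan^2(45 - phi/2) = tan^2(32.0) = 0.390462
Compute active force:
Pa = 0.5 * Ka * gamma * H^2
Pa = 0.5 * 0.390462 * 20.4 * 4.3^2
Pa = 73.64 kN/m


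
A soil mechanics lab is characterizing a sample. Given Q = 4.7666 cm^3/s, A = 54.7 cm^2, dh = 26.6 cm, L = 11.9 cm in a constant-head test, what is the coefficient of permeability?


Compute hydraulic gradient:
i = dh / L = 26.6 / 11.9 = 2.23529
Then apply Darcy's law:
k = Q / (A * i)
k = 4.7666 / (54.7 * 2.23529)
k = 4.7666 / 122.271
k = 0.038984 cm/s


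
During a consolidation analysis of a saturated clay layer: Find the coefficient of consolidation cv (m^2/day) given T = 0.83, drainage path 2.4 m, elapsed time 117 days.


Using cv = T * H_dr^2 / t
H_dr^2 = 2.4^2 = 5.76
cv = 0.83 * 5.76 / 117
cv = 0.04086 m^2/day


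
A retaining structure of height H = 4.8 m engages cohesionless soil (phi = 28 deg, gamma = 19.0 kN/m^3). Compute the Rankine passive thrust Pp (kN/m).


Result: 606.26 kN/m

Derivation:
Compute passive earth pressure coefficient:
Kp = tan^2(45 + phi/2) = tan^2(59.0) = 2.769826
Compute passive force:
Pp = 0.5 * Kp * gamma * H^2
Pp = 0.5 * 2.769826 * 19.0 * 4.8^2
Pp = 606.26 kN/m


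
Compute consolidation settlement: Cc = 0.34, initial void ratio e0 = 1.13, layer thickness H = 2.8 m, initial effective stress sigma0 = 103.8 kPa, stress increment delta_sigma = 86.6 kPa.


Result: 0.1178 m

Derivation:
Using Sc = Cc * H / (1 + e0) * log10((sigma0 + delta_sigma) / sigma0)
Stress ratio = (103.8 + 86.6) / 103.8 = 1.8343
log10(1.8343) = 0.26347
Cc * H / (1 + e0) = 0.34 * 2.8 / (1 + 1.13) = 0.446948
Sc = 0.446948 * 0.26347
Sc = 0.1178 m


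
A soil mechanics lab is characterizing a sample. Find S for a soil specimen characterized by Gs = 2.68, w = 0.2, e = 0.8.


Using S = Gs * w / e
S = 2.68 * 0.2 / 0.8
S = 0.67


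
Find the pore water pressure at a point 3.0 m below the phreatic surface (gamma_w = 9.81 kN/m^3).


Using u = gamma_w * h_w
u = 9.81 * 3.0
u = 29.43 kPa


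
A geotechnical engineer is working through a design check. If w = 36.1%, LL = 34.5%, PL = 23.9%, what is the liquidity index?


First compute the plasticity index:
PI = LL - PL = 34.5 - 23.9 = 10.6
Then compute the liquidity index:
LI = (w - PL) / PI
LI = (36.1 - 23.9) / 10.6
LI = 1.151


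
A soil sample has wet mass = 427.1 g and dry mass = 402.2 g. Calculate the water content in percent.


Result: 6.19 %

Derivation:
Using w = (m_wet - m_dry) / m_dry * 100
m_wet - m_dry = 427.1 - 402.2 = 24.9 g
w = 24.9 / 402.2 * 100
w = 6.19 %


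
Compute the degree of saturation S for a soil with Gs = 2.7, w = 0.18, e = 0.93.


Result: 0.5226

Derivation:
Using S = Gs * w / e
S = 2.7 * 0.18 / 0.93
S = 0.5226


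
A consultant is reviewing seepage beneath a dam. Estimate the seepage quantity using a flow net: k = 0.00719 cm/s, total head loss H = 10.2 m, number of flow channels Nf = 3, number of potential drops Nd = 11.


Convert k to m/s for unit consistency with H:
k = 0.00719 cm/s = 0.00719 / 100 m/s = 7.19e-05 m/s
Using q = k * H * Nf / Nd
Nf / Nd = 3 / 11 = 0.2727
q = 7.19e-05 * 10.2 * 0.2727
q = 0.0002 m^3/s per m


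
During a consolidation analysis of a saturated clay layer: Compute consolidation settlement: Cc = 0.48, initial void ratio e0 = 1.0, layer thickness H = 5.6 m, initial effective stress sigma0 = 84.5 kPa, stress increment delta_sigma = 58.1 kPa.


Result: 0.3054 m

Derivation:
Using Sc = Cc * H / (1 + e0) * log10((sigma0 + delta_sigma) / sigma0)
Stress ratio = (84.5 + 58.1) / 84.5 = 1.68757
log10(1.68757) = 0.227263
Cc * H / (1 + e0) = 0.48 * 5.6 / (1 + 1.0) = 1.344
Sc = 1.344 * 0.227263
Sc = 0.3054 m


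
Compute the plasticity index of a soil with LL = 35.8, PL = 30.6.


Using PI = LL - PL
PI = 35.8 - 30.6
PI = 5.2


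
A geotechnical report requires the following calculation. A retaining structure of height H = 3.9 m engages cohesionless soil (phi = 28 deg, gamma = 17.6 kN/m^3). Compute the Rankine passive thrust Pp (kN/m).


Compute passive earth pressure coefficient:
Kp = tan^2(45 + phi/2) = tan^2(59.0) = 2.769826
Compute passive force:
Pp = 0.5 * Kp * gamma * H^2
Pp = 0.5 * 2.769826 * 17.6 * 3.9^2
Pp = 370.74 kN/m


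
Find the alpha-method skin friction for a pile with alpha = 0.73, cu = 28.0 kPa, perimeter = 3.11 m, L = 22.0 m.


Result: 1398.5 kN

Derivation:
Using Qs = alpha * cu * perimeter * L
Qs = 0.73 * 28.0 * 3.11 * 22.0
Qs = 1398.5 kN


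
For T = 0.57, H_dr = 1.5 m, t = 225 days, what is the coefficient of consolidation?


Using cv = T * H_dr^2 / t
H_dr^2 = 1.5^2 = 2.25
cv = 0.57 * 2.25 / 225
cv = 0.0057 m^2/day


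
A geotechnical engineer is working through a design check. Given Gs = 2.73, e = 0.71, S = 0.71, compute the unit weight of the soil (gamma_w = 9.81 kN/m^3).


Using gamma = gamma_w * (Gs + S*e) / (1 + e)
Numerator: Gs + S*e = 2.73 + 0.71*0.71 = 3.2341
Denominator: 1 + e = 1 + 0.71 = 1.71
gamma = 9.81 * 3.2341 / 1.71
gamma = 18.554 kN/m^3


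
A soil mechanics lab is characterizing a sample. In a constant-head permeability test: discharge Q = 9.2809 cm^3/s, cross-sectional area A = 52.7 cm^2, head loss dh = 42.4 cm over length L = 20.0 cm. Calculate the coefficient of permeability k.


Compute hydraulic gradient:
i = dh / L = 42.4 / 20.0 = 2.12
Then apply Darcy's law:
k = Q / (A * i)
k = 9.2809 / (52.7 * 2.12)
k = 9.2809 / 111.724
k = 0.08307 cm/s


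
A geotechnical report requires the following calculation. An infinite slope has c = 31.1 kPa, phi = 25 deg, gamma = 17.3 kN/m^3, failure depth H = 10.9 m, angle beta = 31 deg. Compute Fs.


Using Fs = c / (gamma*H*sin(beta)*cos(beta)) + tan(phi)/tan(beta)
Cohesion contribution = 31.1 / (17.3*10.9*sin(31)*cos(31))
Cohesion contribution = 0.373579
Friction contribution = tan(25)/tan(31) = 0.776066
Fs = 0.373579 + 0.776066
Fs = 1.15


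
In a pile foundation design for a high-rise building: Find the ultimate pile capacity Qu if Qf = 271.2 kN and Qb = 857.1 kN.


Using Qu = Qf + Qb
Qu = 271.2 + 857.1
Qu = 1128.3 kN


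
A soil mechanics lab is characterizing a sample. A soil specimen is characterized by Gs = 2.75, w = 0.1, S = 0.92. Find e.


Result: 0.2989

Derivation:
Using the relation e = Gs * w / S
e = 2.75 * 0.1 / 0.92
e = 0.2989


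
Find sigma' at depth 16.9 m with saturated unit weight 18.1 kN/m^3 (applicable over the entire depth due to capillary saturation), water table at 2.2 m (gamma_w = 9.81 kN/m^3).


Total stress = gamma_sat * depth
sigma = 18.1 * 16.9 = 305.89 kPa
Pore water pressure u = gamma_w * (depth - d_wt)
u = 9.81 * (16.9 - 2.2) = 144.207 kPa
Effective stress = sigma - u
sigma' = 305.89 - 144.207 = 161.68 kPa


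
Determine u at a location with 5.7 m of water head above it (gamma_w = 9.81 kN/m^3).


Result: 55.92 kPa

Derivation:
Using u = gamma_w * h_w
u = 9.81 * 5.7
u = 55.92 kPa


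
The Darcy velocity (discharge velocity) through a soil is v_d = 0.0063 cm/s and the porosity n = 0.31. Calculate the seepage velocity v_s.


Using v_s = v_d / n
v_s = 0.0063 / 0.31
v_s = 0.02032 cm/s


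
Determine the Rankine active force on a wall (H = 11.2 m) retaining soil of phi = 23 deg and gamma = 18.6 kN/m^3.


Result: 511.08 kN/m

Derivation:
Compute active earth pressure coefficient:
Ka = tan^2(45 - phi/2) = tan^2(33.5) = 0.438092
Compute active force:
Pa = 0.5 * Ka * gamma * H^2
Pa = 0.5 * 0.438092 * 18.6 * 11.2^2
Pa = 511.08 kN/m


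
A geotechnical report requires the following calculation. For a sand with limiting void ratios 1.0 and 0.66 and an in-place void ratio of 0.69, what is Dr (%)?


Using Dr = (e_max - e) / (e_max - e_min) * 100
e_max - e = 1.0 - 0.69 = 0.31
e_max - e_min = 1.0 - 0.66 = 0.34
Dr = 0.31 / 0.34 * 100
Dr = 91.18 %


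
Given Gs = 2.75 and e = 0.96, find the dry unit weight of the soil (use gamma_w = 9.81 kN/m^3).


Result: 13.764 kN/m^3

Derivation:
Using gamma_d = Gs * gamma_w / (1 + e)
gamma_d = 2.75 * 9.81 / (1 + 0.96)
gamma_d = 2.75 * 9.81 / 1.96
gamma_d = 13.764 kN/m^3


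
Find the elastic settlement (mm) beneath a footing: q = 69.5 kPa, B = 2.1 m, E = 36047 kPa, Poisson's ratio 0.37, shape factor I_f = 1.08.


Result: 3.774 mm

Derivation:
Using Se = q * B * (1 - nu^2) * I_f / E
1 - nu^2 = 1 - 0.37^2 = 0.8631
Se = 69.5 * 2.1 * 0.8631 * 1.08 / 36047
Se = 0.003774 m
Convert to mm: Se = 0.003774 * 1000 = 3.774 mm


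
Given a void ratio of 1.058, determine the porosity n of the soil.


Using the relation n = e / (1 + e)
n = 1.058 / (1 + 1.058)
n = 1.058 / 2.058
n = 0.5141


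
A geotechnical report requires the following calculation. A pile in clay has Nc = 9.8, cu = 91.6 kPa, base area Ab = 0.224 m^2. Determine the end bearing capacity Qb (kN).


Using Qb = Nc * cu * Ab
Qb = 9.8 * 91.6 * 0.224
Qb = 201.08 kN


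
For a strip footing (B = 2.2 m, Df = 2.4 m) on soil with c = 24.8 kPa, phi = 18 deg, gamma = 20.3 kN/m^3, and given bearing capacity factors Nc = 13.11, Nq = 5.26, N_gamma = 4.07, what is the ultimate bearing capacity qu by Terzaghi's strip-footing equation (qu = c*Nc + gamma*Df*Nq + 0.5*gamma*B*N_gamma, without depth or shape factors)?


Result: 672.28 kPa

Derivation:
Compute qu = c*Nc + gamma*Df*Nq + 0.5*gamma*B*N_gamma
Term 1: 24.8 * 13.11 = 325.128
Term 2: 20.3 * 2.4 * 5.26 = 256.2672
Term 3: 0.5 * 20.3 * 2.2 * 4.07 = 90.8831
qu = 325.128 + 256.2672 + 90.8831
qu = 672.28 kPa


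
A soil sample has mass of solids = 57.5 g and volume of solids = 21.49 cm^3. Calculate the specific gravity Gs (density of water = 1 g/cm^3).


Result: 2.676

Derivation:
Using Gs = m_s / (V_s * rho_w)
Since rho_w = 1 g/cm^3:
Gs = 57.5 / 21.49
Gs = 2.676


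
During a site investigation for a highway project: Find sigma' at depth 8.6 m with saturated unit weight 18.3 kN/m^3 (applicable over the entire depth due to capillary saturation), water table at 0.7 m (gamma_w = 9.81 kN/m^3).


Result: 79.88 kPa

Derivation:
Total stress = gamma_sat * depth
sigma = 18.3 * 8.6 = 157.38 kPa
Pore water pressure u = gamma_w * (depth - d_wt)
u = 9.81 * (8.6 - 0.7) = 77.499 kPa
Effective stress = sigma - u
sigma' = 157.38 - 77.499 = 79.88 kPa


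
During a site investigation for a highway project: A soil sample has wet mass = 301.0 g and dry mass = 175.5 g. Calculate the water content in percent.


Using w = (m_wet - m_dry) / m_dry * 100
m_wet - m_dry = 301.0 - 175.5 = 125.5 g
w = 125.5 / 175.5 * 100
w = 71.51 %


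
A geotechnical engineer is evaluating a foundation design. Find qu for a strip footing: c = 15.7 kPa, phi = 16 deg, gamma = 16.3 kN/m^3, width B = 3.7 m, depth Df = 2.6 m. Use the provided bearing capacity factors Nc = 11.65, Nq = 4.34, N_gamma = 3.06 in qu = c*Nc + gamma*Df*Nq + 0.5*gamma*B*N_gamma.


Compute qu = c*Nc + gamma*Df*Nq + 0.5*gamma*B*N_gamma
Term 1: 15.7 * 11.65 = 182.905
Term 2: 16.3 * 2.6 * 4.34 = 183.9292
Term 3: 0.5 * 16.3 * 3.7 * 3.06 = 92.2743
qu = 182.905 + 183.9292 + 92.2743
qu = 459.11 kPa


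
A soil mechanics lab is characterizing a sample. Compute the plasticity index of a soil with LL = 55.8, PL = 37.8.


Using PI = LL - PL
PI = 55.8 - 37.8
PI = 18.0


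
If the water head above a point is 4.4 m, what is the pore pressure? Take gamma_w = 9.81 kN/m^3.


Result: 43.16 kPa

Derivation:
Using u = gamma_w * h_w
u = 9.81 * 4.4
u = 43.16 kPa


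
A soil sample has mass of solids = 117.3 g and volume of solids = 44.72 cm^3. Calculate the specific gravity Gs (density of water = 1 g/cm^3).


Result: 2.623

Derivation:
Using Gs = m_s / (V_s * rho_w)
Since rho_w = 1 g/cm^3:
Gs = 117.3 / 44.72
Gs = 2.623


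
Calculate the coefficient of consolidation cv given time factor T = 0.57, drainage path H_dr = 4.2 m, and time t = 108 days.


Using cv = T * H_dr^2 / t
H_dr^2 = 4.2^2 = 17.64
cv = 0.57 * 17.64 / 108
cv = 0.0931 m^2/day


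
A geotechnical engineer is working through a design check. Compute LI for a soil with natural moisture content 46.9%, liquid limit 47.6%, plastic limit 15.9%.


First compute the plasticity index:
PI = LL - PL = 47.6 - 15.9 = 31.7
Then compute the liquidity index:
LI = (w - PL) / PI
LI = (46.9 - 15.9) / 31.7
LI = 0.978


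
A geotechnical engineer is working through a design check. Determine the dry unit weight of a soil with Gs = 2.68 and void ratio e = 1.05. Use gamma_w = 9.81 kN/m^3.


Using gamma_d = Gs * gamma_w / (1 + e)
gamma_d = 2.68 * 9.81 / (1 + 1.05)
gamma_d = 2.68 * 9.81 / 2.05
gamma_d = 12.825 kN/m^3


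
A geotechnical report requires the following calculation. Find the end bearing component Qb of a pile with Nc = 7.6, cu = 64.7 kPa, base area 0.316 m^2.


Using Qb = Nc * cu * Ab
Qb = 7.6 * 64.7 * 0.316
Qb = 155.38 kN


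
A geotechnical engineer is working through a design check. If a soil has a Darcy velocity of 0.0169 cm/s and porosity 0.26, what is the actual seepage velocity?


Using v_s = v_d / n
v_s = 0.0169 / 0.26
v_s = 0.065 cm/s


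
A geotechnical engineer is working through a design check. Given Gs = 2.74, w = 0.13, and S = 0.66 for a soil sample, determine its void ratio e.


Result: 0.5397

Derivation:
Using the relation e = Gs * w / S
e = 2.74 * 0.13 / 0.66
e = 0.5397


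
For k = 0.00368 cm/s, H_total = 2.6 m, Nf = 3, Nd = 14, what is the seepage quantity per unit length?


Result: 2.05e-05 m^3/s per m

Derivation:
Convert k to m/s for unit consistency with H:
k = 0.00368 cm/s = 0.00368 / 100 m/s = 3.68e-05 m/s
Using q = k * H * Nf / Nd
Nf / Nd = 3 / 14 = 0.2143
q = 3.68e-05 * 2.6 * 0.2143
q = 2.05e-05 m^3/s per m


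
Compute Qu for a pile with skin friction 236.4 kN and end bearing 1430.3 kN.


Result: 1666.7 kN

Derivation:
Using Qu = Qf + Qb
Qu = 236.4 + 1430.3
Qu = 1666.7 kN


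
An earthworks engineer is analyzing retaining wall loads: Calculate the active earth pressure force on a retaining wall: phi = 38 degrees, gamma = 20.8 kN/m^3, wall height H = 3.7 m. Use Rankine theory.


Compute active earth pressure coefficient:
Ka = tan^2(45 - phi/2) = tan^2(26.0) = 0.237883
Compute active force:
Pa = 0.5 * Ka * gamma * H^2
Pa = 0.5 * 0.237883 * 20.8 * 3.7^2
Pa = 33.87 kN/m


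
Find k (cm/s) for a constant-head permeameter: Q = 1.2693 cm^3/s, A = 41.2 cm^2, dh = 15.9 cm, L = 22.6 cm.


Compute hydraulic gradient:
i = dh / L = 15.9 / 22.6 = 0.70354
Then apply Darcy's law:
k = Q / (A * i)
k = 1.2693 / (41.2 * 0.70354)
k = 1.2693 / 28.9858
k = 0.04379 cm/s


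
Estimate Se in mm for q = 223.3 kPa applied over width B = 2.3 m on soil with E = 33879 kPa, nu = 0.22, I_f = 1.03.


Result: 14.859 mm

Derivation:
Using Se = q * B * (1 - nu^2) * I_f / E
1 - nu^2 = 1 - 0.22^2 = 0.9516
Se = 223.3 * 2.3 * 0.9516 * 1.03 / 33879
Se = 0.014859 m
Convert to mm: Se = 0.014859 * 1000 = 14.859 mm


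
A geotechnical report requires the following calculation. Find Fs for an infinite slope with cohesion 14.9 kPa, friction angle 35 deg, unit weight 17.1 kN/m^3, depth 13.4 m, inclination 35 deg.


Using Fs = c / (gamma*H*sin(beta)*cos(beta)) + tan(phi)/tan(beta)
Cohesion contribution = 14.9 / (17.1*13.4*sin(35)*cos(35))
Cohesion contribution = 0.138398
Friction contribution = tan(35)/tan(35) = 1
Fs = 0.138398 + 1
Fs = 1.138


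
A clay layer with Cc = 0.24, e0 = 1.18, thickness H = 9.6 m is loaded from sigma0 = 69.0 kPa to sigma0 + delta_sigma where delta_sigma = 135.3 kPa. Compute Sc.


Using Sc = Cc * H / (1 + e0) * log10((sigma0 + delta_sigma) / sigma0)
Stress ratio = (69.0 + 135.3) / 69.0 = 2.96087
log10(2.96087) = 0.471419
Cc * H / (1 + e0) = 0.24 * 9.6 / (1 + 1.18) = 1.05688
Sc = 1.05688 * 0.471419
Sc = 0.4982 m


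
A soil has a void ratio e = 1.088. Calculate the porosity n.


Using the relation n = e / (1 + e)
n = 1.088 / (1 + 1.088)
n = 1.088 / 2.088
n = 0.5211


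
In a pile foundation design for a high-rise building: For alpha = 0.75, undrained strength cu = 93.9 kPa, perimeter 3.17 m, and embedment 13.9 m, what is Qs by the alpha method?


Result: 3103.14 kN

Derivation:
Using Qs = alpha * cu * perimeter * L
Qs = 0.75 * 93.9 * 3.17 * 13.9
Qs = 3103.14 kN


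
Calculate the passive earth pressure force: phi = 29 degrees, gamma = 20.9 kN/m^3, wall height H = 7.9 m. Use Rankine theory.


Compute passive earth pressure coefficient:
Kp = tan^2(45 + phi/2) = tan^2(59.5) = 2.88206
Compute passive force:
Pp = 0.5 * Kp * gamma * H^2
Pp = 0.5 * 2.88206 * 20.9 * 7.9^2
Pp = 1879.63 kN/m


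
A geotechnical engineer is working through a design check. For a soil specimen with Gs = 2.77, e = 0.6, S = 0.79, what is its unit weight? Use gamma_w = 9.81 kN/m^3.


Result: 19.89 kN/m^3

Derivation:
Using gamma = gamma_w * (Gs + S*e) / (1 + e)
Numerator: Gs + S*e = 2.77 + 0.79*0.6 = 3.244
Denominator: 1 + e = 1 + 0.6 = 1.6
gamma = 9.81 * 3.244 / 1.6
gamma = 19.89 kN/m^3


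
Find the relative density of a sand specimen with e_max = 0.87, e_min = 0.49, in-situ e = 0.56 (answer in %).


Using Dr = (e_max - e) / (e_max - e_min) * 100
e_max - e = 0.87 - 0.56 = 0.31
e_max - e_min = 0.87 - 0.49 = 0.38
Dr = 0.31 / 0.38 * 100
Dr = 81.58 %


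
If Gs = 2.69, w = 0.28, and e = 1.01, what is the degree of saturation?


Result: 0.7457

Derivation:
Using S = Gs * w / e
S = 2.69 * 0.28 / 1.01
S = 0.7457


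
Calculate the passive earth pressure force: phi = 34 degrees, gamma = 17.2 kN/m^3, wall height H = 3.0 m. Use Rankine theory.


Compute passive earth pressure coefficient:
Kp = tan^2(45 + phi/2) = tan^2(62.0) = 3.537132
Compute passive force:
Pp = 0.5 * Kp * gamma * H^2
Pp = 0.5 * 3.537132 * 17.2 * 3.0^2
Pp = 273.77 kN/m


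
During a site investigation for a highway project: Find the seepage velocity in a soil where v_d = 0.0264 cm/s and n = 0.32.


Result: 0.0825 cm/s

Derivation:
Using v_s = v_d / n
v_s = 0.0264 / 0.32
v_s = 0.0825 cm/s


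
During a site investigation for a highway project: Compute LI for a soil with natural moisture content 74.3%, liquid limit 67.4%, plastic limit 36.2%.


Result: 1.221

Derivation:
First compute the plasticity index:
PI = LL - PL = 67.4 - 36.2 = 31.2
Then compute the liquidity index:
LI = (w - PL) / PI
LI = (74.3 - 36.2) / 31.2
LI = 1.221


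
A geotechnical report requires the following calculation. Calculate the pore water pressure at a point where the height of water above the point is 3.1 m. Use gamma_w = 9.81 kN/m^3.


Using u = gamma_w * h_w
u = 9.81 * 3.1
u = 30.41 kPa


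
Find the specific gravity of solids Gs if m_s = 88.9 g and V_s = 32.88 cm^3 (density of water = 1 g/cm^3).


Using Gs = m_s / (V_s * rho_w)
Since rho_w = 1 g/cm^3:
Gs = 88.9 / 32.88
Gs = 2.704


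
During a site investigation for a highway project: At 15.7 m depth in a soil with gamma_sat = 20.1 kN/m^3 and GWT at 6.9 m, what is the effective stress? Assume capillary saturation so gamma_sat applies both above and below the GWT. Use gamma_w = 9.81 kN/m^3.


Total stress = gamma_sat * depth
sigma = 20.1 * 15.7 = 315.57 kPa
Pore water pressure u = gamma_w * (depth - d_wt)
u = 9.81 * (15.7 - 6.9) = 86.328 kPa
Effective stress = sigma - u
sigma' = 315.57 - 86.328 = 229.24 kPa


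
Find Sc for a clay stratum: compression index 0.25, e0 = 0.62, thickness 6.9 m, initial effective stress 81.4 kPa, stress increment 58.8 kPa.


Result: 0.2514 m

Derivation:
Using Sc = Cc * H / (1 + e0) * log10((sigma0 + delta_sigma) / sigma0)
Stress ratio = (81.4 + 58.8) / 81.4 = 1.72236
log10(1.72236) = 0.236124
Cc * H / (1 + e0) = 0.25 * 6.9 / (1 + 0.62) = 1.06481
Sc = 1.06481 * 0.236124
Sc = 0.2514 m


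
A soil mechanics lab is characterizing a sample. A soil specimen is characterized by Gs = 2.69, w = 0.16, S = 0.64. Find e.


Result: 0.6725

Derivation:
Using the relation e = Gs * w / S
e = 2.69 * 0.16 / 0.64
e = 0.6725


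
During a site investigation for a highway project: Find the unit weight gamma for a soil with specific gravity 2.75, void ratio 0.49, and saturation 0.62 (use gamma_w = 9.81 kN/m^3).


Using gamma = gamma_w * (Gs + S*e) / (1 + e)
Numerator: Gs + S*e = 2.75 + 0.62*0.49 = 3.0538
Denominator: 1 + e = 1 + 0.49 = 1.49
gamma = 9.81 * 3.0538 / 1.49
gamma = 20.106 kN/m^3


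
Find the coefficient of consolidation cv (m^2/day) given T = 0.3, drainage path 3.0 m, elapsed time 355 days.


Using cv = T * H_dr^2 / t
H_dr^2 = 3.0^2 = 9.0
cv = 0.3 * 9.0 / 355
cv = 0.00761 m^2/day


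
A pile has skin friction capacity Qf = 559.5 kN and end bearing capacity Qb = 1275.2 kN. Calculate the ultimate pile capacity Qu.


Using Qu = Qf + Qb
Qu = 559.5 + 1275.2
Qu = 1834.7 kN


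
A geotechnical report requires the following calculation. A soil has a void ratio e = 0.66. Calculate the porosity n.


Using the relation n = e / (1 + e)
n = 0.66 / (1 + 0.66)
n = 0.66 / 1.66
n = 0.3976


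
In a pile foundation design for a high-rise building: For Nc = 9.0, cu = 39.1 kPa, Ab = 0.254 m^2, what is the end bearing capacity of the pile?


Result: 89.38 kN

Derivation:
Using Qb = Nc * cu * Ab
Qb = 9.0 * 39.1 * 0.254
Qb = 89.38 kN


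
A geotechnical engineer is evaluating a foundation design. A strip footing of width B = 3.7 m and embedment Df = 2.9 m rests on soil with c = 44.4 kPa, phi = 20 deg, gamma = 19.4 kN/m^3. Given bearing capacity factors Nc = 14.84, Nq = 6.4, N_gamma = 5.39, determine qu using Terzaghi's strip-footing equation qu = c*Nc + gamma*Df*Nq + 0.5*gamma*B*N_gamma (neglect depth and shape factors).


Result: 1212.41 kPa

Derivation:
Compute qu = c*Nc + gamma*Df*Nq + 0.5*gamma*B*N_gamma
Term 1: 44.4 * 14.84 = 658.896
Term 2: 19.4 * 2.9 * 6.4 = 360.064
Term 3: 0.5 * 19.4 * 3.7 * 5.39 = 193.4471
qu = 658.896 + 360.064 + 193.4471
qu = 1212.41 kPa


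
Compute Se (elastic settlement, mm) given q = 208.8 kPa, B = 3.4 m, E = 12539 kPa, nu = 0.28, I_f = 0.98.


Using Se = q * B * (1 - nu^2) * I_f / E
1 - nu^2 = 1 - 0.28^2 = 0.9216
Se = 208.8 * 3.4 * 0.9216 * 0.98 / 12539
Se = 0.051135 m
Convert to mm: Se = 0.051135 * 1000 = 51.135 mm


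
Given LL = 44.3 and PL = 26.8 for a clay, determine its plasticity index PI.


Using PI = LL - PL
PI = 44.3 - 26.8
PI = 17.5


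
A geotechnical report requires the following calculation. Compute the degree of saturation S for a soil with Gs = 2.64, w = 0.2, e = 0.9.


Result: 0.5867

Derivation:
Using S = Gs * w / e
S = 2.64 * 0.2 / 0.9
S = 0.5867


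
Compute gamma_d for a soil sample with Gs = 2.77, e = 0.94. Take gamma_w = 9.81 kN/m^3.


Using gamma_d = Gs * gamma_w / (1 + e)
gamma_d = 2.77 * 9.81 / (1 + 0.94)
gamma_d = 2.77 * 9.81 / 1.94
gamma_d = 14.007 kN/m^3


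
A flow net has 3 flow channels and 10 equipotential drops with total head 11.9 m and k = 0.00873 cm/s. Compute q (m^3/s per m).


Result: 0.0003117 m^3/s per m

Derivation:
Convert k to m/s for unit consistency with H:
k = 0.00873 cm/s = 0.00873 / 100 m/s = 8.73e-05 m/s
Using q = k * H * Nf / Nd
Nf / Nd = 3 / 10 = 0.3
q = 8.73e-05 * 11.9 * 0.3
q = 0.0003117 m^3/s per m


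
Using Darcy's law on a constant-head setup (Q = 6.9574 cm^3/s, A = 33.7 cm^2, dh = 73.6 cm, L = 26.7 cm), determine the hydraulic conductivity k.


Compute hydraulic gradient:
i = dh / L = 73.6 / 26.7 = 2.75655
Then apply Darcy's law:
k = Q / (A * i)
k = 6.9574 / (33.7 * 2.75655)
k = 6.9574 / 92.8959
k = 0.074895 cm/s


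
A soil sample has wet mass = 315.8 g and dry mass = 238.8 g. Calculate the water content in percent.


Result: 32.24 %

Derivation:
Using w = (m_wet - m_dry) / m_dry * 100
m_wet - m_dry = 315.8 - 238.8 = 77.0 g
w = 77.0 / 238.8 * 100
w = 32.24 %


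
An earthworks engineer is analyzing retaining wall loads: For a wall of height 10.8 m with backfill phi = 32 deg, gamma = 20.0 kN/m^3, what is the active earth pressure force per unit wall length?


Compute active earth pressure coefficient:
Ka = tan^2(45 - phi/2) = tan^2(29.0) = 0.307259
Compute active force:
Pa = 0.5 * Ka * gamma * H^2
Pa = 0.5 * 0.307259 * 20.0 * 10.8^2
Pa = 358.39 kN/m


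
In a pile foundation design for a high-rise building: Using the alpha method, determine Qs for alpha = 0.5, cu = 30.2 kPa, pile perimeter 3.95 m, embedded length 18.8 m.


Using Qs = alpha * cu * perimeter * L
Qs = 0.5 * 30.2 * 3.95 * 18.8
Qs = 1121.33 kN


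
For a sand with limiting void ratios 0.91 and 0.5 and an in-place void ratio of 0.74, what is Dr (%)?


Using Dr = (e_max - e) / (e_max - e_min) * 100
e_max - e = 0.91 - 0.74 = 0.17
e_max - e_min = 0.91 - 0.5 = 0.41
Dr = 0.17 / 0.41 * 100
Dr = 41.46 %


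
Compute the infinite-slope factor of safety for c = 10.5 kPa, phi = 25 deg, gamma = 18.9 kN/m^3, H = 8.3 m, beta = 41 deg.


Result: 0.672

Derivation:
Using Fs = c / (gamma*H*sin(beta)*cos(beta)) + tan(phi)/tan(beta)
Cohesion contribution = 10.5 / (18.9*8.3*sin(41)*cos(41))
Cohesion contribution = 0.135184
Friction contribution = tan(25)/tan(41) = 0.536426
Fs = 0.135184 + 0.536426
Fs = 0.672


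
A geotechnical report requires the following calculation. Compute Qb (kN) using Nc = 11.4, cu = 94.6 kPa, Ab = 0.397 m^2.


Result: 428.14 kN

Derivation:
Using Qb = Nc * cu * Ab
Qb = 11.4 * 94.6 * 0.397
Qb = 428.14 kN


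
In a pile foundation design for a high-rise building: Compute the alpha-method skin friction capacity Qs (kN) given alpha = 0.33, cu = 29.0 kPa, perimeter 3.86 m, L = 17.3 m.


Result: 639.07 kN

Derivation:
Using Qs = alpha * cu * perimeter * L
Qs = 0.33 * 29.0 * 3.86 * 17.3
Qs = 639.07 kN


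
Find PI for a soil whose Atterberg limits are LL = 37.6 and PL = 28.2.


Result: 9.4

Derivation:
Using PI = LL - PL
PI = 37.6 - 28.2
PI = 9.4


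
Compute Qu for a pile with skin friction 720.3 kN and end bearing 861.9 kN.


Using Qu = Qf + Qb
Qu = 720.3 + 861.9
Qu = 1582.2 kN


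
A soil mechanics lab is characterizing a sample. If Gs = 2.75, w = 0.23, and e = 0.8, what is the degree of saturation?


Using S = Gs * w / e
S = 2.75 * 0.23 / 0.8
S = 0.7906


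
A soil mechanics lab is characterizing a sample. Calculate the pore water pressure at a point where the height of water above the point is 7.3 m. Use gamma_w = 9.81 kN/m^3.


Result: 71.61 kPa

Derivation:
Using u = gamma_w * h_w
u = 9.81 * 7.3
u = 71.61 kPa


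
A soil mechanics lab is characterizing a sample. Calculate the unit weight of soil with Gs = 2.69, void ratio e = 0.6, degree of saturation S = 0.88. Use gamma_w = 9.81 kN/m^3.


Using gamma = gamma_w * (Gs + S*e) / (1 + e)
Numerator: Gs + S*e = 2.69 + 0.88*0.6 = 3.218
Denominator: 1 + e = 1 + 0.6 = 1.6
gamma = 9.81 * 3.218 / 1.6
gamma = 19.73 kN/m^3


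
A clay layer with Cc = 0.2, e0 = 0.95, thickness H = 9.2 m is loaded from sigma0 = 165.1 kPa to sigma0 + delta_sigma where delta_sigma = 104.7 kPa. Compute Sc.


Result: 0.2013 m

Derivation:
Using Sc = Cc * H / (1 + e0) * log10((sigma0 + delta_sigma) / sigma0)
Stress ratio = (165.1 + 104.7) / 165.1 = 1.63416
log10(1.63416) = 0.213295
Cc * H / (1 + e0) = 0.2 * 9.2 / (1 + 0.95) = 0.94359
Sc = 0.94359 * 0.213295
Sc = 0.2013 m


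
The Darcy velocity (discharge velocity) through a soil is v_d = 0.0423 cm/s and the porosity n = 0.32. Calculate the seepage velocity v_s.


Using v_s = v_d / n
v_s = 0.0423 / 0.32
v_s = 0.13219 cm/s


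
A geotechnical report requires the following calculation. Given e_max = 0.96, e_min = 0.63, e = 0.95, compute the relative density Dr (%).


Using Dr = (e_max - e) / (e_max - e_min) * 100
e_max - e = 0.96 - 0.95 = 0.01
e_max - e_min = 0.96 - 0.63 = 0.33
Dr = 0.01 / 0.33 * 100
Dr = 3.03 %


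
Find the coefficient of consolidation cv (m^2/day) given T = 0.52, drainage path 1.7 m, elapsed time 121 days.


Using cv = T * H_dr^2 / t
H_dr^2 = 1.7^2 = 2.89
cv = 0.52 * 2.89 / 121
cv = 0.01242 m^2/day


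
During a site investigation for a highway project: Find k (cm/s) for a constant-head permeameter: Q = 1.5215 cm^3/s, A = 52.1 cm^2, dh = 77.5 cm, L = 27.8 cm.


Compute hydraulic gradient:
i = dh / L = 77.5 / 27.8 = 2.78777
Then apply Darcy's law:
k = Q / (A * i)
k = 1.5215 / (52.1 * 2.78777)
k = 1.5215 / 145.243
k = 0.010476 cm/s


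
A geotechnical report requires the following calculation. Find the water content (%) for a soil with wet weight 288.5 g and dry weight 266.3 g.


Using w = (m_wet - m_dry) / m_dry * 100
m_wet - m_dry = 288.5 - 266.3 = 22.2 g
w = 22.2 / 266.3 * 100
w = 8.34 %


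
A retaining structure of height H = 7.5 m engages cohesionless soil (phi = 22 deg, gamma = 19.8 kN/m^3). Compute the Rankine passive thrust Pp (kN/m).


Result: 1224.0 kN/m

Derivation:
Compute passive earth pressure coefficient:
Kp = tan^2(45 + phi/2) = tan^2(56.0) = 2.197987
Compute passive force:
Pp = 0.5 * Kp * gamma * H^2
Pp = 0.5 * 2.197987 * 19.8 * 7.5^2
Pp = 1224.0 kN/m


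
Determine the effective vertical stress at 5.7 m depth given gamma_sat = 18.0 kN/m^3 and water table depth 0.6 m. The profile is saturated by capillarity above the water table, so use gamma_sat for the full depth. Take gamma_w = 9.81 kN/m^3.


Total stress = gamma_sat * depth
sigma = 18.0 * 5.7 = 102.6 kPa
Pore water pressure u = gamma_w * (depth - d_wt)
u = 9.81 * (5.7 - 0.6) = 50.031 kPa
Effective stress = sigma - u
sigma' = 102.6 - 50.031 = 52.57 kPa
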